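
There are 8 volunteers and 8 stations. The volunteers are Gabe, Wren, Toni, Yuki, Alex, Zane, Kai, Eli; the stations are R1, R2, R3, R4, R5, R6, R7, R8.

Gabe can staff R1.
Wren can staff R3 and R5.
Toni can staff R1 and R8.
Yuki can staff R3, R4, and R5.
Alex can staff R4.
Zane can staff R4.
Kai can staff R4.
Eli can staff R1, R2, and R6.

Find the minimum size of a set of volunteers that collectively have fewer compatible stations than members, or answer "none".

2

Take S = {Alex, Zane}. Its neighbourhood is {R4}, so |N(S)| = 1 < |S| = 2.
No single vertex violates Hall's condition since each has at least one neighbour, so 2 is the minimum.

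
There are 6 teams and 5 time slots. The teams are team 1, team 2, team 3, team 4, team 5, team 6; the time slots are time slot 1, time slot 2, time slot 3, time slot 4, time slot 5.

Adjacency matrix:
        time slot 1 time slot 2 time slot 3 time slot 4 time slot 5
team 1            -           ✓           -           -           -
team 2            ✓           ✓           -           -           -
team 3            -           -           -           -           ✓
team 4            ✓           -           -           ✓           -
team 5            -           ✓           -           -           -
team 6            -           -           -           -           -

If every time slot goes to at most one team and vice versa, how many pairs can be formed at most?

4

For example, pair team 1–time slot 2, team 2–time slot 1, team 3–time slot 5, team 4–time slot 4.
The set {team 1, team 5, team 6} has only 1 neighbour ({time slot 2}), so by Hall's theorem at most 4 of the 6 teams can be matched.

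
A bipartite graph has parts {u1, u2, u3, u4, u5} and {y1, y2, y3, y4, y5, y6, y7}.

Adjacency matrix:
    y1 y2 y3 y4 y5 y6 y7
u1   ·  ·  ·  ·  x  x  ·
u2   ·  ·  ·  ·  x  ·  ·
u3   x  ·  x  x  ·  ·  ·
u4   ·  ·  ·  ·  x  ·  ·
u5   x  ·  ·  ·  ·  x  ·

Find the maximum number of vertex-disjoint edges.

4

For example, pair u1–y6, u2–y5, u3–y3, u5–y1.
The set {u2, u4} has only 1 neighbour ({y5}), so by Hall's theorem at most 4 of the 5 left vertices can be matched.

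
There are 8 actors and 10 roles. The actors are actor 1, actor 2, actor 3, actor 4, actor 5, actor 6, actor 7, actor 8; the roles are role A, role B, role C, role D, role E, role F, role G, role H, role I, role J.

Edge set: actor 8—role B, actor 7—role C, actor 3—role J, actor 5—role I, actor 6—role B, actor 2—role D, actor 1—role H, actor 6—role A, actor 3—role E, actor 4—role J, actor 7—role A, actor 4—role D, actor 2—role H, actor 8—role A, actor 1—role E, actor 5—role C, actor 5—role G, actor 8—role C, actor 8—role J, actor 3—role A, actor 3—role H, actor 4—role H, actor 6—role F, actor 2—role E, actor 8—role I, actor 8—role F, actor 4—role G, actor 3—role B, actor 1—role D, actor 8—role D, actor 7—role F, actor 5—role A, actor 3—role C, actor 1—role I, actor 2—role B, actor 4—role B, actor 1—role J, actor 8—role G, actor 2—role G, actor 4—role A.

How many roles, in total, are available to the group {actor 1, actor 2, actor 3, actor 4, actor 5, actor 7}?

10

The union of neighbours of {actor 1, actor 2, actor 3, actor 4, actor 5, actor 7} is {role A, role B, role C, role D, role E, role F, role G, role H, role I, role J}, which has 10 elements.
Since |N(S)| = 10 ≥ |S| = 6, Hall's condition holds for this subset.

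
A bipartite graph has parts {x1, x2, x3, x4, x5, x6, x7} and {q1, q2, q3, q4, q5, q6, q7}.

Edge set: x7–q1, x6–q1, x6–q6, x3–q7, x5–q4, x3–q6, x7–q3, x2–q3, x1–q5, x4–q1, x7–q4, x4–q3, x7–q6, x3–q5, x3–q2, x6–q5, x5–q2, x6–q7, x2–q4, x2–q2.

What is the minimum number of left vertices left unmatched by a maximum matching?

For example, pair x1-q5, x2-q3, x3-q2, x4-q1, x5-q4, x6-q7, x7-q6.
This saturates every left vertex, so 7 is the maximum.
That matches 7 of the 7, leaving 0 unmatched; no matching can do better.

0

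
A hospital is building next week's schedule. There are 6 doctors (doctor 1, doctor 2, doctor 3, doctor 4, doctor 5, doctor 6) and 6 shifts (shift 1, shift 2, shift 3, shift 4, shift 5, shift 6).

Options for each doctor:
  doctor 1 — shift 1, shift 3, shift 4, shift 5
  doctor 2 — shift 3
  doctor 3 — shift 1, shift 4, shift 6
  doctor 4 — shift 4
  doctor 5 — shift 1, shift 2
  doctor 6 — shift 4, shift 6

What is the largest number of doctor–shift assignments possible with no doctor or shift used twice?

For example, pair doctor 1→shift 5, doctor 2→shift 3, doctor 3→shift 1, doctor 4→shift 4, doctor 5→shift 2, doctor 6→shift 6.
This saturates every doctor, so 6 is the maximum.

6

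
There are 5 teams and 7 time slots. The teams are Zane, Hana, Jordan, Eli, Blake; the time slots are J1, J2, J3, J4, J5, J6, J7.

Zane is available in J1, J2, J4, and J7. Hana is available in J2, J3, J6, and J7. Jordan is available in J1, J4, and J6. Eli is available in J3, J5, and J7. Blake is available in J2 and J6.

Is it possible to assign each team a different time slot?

Yes

One maximum matching: Zane-J7, Hana-J3, Jordan-J1, Eli-J5, Blake-J6.
Every team is matched, so this matching saturates all of them.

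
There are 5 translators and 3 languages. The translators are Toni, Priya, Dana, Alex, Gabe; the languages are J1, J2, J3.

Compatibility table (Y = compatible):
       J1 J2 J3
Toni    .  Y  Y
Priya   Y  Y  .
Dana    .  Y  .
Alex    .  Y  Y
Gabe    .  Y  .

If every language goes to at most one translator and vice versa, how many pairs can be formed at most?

3

One maximum matching: Toni–J3, Priya–J1, Dana–J2.
The set {Toni, Dana, Alex, Gabe} has only 2 neighbours ({J2, J3}), so by Hall's theorem at most 3 of the 5 translators can be matched.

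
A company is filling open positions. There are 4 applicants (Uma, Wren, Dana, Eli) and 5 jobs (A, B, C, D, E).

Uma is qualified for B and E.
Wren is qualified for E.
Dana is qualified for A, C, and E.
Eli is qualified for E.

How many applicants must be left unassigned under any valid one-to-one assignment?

One maximum matching: Uma-B, Wren-E, Dana-C.
The set {Wren, Eli} has only 1 neighbour ({E}), so by Hall's theorem at most 3 of the 4 applicants can be matched.
That matches 3 of the 4, leaving 1 unmatched; no matching can do better.

1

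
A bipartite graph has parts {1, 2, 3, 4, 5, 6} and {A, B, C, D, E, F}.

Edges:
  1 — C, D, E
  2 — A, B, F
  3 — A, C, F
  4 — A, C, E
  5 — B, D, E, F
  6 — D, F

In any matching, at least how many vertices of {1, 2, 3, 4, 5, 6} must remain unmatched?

0

A valid assignment of size 6: 1–D, 2–B, 3–C, 4–A, 5–E, 6–F.
This saturates every left vertex, so 6 is the maximum.
That matches 6 of the 6, leaving 0 unmatched; no matching can do better.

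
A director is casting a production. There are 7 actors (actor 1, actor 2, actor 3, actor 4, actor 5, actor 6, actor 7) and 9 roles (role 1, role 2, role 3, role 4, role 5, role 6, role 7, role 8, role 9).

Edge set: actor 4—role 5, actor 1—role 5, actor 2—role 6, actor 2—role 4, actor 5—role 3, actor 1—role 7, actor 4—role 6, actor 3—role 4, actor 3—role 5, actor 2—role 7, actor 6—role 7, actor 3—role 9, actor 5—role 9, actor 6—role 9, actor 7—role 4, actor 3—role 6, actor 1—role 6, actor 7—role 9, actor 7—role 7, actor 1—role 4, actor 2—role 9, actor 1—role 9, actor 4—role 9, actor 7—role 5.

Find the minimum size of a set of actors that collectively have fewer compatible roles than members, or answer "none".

Take S = {actor 1, actor 2, actor 3, actor 4, actor 6, actor 7}. Its neighbourhood is {role 4, role 5, role 6, role 7, role 9}, so |N(S)| = 5 < |S| = 6.
Every subset of size less than 6 has at least as many neighbours as members, so 6 is the minimum.

6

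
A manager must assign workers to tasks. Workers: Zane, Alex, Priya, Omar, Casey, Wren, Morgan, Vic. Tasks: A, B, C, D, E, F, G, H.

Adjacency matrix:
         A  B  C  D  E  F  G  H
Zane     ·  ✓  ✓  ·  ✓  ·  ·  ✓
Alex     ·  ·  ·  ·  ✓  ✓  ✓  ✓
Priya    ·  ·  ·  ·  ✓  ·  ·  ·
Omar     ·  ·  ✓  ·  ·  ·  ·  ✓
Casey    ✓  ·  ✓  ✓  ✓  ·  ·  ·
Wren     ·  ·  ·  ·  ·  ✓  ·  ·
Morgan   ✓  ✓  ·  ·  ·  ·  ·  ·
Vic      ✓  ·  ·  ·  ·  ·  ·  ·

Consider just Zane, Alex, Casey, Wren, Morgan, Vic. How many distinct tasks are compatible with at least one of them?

The union of neighbours of {Zane, Alex, Casey, Wren, Morgan, Vic} is {A, B, C, D, E, F, G, H}, which has 8 elements.
Since |N(S)| = 8 ≥ |S| = 6, Hall's condition holds for this subset.

8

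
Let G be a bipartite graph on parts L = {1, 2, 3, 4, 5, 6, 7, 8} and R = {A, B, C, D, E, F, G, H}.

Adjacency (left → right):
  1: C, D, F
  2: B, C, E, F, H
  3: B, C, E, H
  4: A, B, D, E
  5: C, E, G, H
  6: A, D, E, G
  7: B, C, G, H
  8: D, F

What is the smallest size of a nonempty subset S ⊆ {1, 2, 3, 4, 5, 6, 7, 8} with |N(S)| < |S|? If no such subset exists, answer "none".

A matching saturating every left vertex exists, for instance 1→C, 2→H, 3→B, 4→A, 5→E, 6→D, 7→G, 8→F.
By Hall's marriage theorem, this means |N(S)| ≥ |S| for every subset S, so no violating subset exists.

none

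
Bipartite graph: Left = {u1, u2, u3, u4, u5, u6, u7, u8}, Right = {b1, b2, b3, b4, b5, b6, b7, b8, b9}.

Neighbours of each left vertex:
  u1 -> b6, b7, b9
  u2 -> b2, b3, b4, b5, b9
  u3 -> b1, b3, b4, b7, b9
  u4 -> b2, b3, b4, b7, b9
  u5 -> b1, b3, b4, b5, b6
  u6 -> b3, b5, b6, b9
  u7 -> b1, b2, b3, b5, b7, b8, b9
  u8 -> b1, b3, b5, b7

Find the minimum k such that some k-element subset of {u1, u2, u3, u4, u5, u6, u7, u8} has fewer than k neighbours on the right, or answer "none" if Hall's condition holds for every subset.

A matching saturating every left vertex exists, for instance u1→b7, u2→b2, u3→b4, u4→b9, u5→b5, u6→b6, u7→b1, u8→b3.
By Hall's marriage theorem, this means |N(S)| ≥ |S| for every subset S, so no violating subset exists.

none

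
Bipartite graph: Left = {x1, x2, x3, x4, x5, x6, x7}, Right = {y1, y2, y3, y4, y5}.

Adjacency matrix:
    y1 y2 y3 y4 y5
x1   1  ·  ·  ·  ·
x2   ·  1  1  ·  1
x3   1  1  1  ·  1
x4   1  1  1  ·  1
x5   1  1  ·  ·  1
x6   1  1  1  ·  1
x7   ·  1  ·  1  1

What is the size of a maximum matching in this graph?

One maximum matching: x1–y1, x2–y5, x3–y2, x4–y3, x7–y4.
The set {x1, x2, x3, x4, x5, x6} has only 4 neighbours ({y1, y2, y3, y5}), so by Hall's theorem at most 5 of the 7 left vertices can be matched.

5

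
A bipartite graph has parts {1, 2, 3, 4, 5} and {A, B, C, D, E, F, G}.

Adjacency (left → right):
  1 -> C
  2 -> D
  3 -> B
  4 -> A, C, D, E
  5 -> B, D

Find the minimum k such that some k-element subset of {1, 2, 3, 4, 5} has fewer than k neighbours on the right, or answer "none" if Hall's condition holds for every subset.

Take S = {2, 3, 5}. Its neighbourhood is {B, D}, so |N(S)| = 2 < |S| = 3.
Every subset of size less than 3 has at least as many neighbours as members, so 3 is the minimum.

3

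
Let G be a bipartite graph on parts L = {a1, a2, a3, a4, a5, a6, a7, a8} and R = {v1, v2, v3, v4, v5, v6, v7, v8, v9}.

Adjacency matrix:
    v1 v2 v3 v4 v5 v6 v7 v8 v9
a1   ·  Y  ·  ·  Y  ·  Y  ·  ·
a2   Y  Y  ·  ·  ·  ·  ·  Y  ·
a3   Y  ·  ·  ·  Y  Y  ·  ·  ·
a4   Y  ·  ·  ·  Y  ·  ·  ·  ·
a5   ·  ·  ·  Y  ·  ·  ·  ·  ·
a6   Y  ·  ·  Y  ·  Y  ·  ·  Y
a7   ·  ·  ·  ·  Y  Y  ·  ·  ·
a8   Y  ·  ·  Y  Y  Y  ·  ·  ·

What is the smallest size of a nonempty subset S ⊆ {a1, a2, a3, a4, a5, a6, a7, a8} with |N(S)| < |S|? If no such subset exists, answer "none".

Take S = {a3, a4, a5, a7, a8}. Its neighbourhood is {v1, v4, v5, v6}, so |N(S)| = 4 < |S| = 5.
Every subset of size less than 5 has at least as many neighbours as members, so 5 is the minimum.

5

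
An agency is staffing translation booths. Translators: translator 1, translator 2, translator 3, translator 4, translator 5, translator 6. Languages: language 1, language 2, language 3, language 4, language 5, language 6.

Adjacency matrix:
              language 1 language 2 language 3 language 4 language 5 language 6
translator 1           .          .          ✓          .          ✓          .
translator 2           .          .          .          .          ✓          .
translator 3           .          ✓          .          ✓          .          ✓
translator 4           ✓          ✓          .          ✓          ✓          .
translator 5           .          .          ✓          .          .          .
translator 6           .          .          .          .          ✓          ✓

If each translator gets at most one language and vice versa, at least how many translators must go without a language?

For example, pair translator 1-language 3, translator 2-language 5, translator 3-language 2, translator 4-language 1, translator 6-language 6.
The set {translator 1, translator 2, translator 5} has only 2 neighbours ({language 3, language 5}), so by Hall's theorem at most 5 of the 6 translators can be matched.
That matches 5 of the 6, leaving 1 unmatched; no matching can do better.

1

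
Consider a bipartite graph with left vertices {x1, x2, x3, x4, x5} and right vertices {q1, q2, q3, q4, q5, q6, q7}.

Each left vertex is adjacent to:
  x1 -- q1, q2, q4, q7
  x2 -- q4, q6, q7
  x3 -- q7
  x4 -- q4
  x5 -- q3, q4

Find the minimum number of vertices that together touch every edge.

5

A maximum matching has 5 edges (e.g. x1–q2, x2–q6, x3–q7, x4–q4, x5–q3).
By König's theorem the minimum vertex cover has the same size. One such cover is {x1, x2, x3, x4, x5}.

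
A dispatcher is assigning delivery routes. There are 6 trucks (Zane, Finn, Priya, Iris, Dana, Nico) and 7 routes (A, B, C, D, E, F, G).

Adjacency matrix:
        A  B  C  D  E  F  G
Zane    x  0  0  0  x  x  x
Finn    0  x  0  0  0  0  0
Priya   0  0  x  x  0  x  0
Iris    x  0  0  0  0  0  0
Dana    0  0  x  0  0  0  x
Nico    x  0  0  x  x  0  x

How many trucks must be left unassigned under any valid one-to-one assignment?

One maximum matching: Zane→G, Finn→B, Priya→F, Iris→A, Dana→C, Nico→E.
All 6 trucks are matched, so no larger matching exists.
That matches 6 of the 6, leaving 0 unmatched; no matching can do better.

0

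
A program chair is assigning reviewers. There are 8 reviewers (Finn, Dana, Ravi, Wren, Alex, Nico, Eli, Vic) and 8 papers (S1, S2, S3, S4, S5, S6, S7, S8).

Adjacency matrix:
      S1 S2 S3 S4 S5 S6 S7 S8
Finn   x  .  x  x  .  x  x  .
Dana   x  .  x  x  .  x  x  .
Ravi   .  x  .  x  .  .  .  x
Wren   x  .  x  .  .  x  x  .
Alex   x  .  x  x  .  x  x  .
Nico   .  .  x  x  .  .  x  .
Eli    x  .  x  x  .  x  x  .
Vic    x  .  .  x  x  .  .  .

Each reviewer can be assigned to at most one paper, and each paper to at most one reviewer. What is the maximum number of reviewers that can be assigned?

A valid assignment of size 7: Finn-S3, Dana-S7, Ravi-S2, Wren-S1, Alex-S6, Nico-S4, Vic-S5.
The set {Finn, Dana, Wren, Alex, Nico, Eli} has only 5 neighbours ({S1, S3, S4, S6, S7}), so by Hall's theorem at most 7 of the 8 reviewers can be matched.

7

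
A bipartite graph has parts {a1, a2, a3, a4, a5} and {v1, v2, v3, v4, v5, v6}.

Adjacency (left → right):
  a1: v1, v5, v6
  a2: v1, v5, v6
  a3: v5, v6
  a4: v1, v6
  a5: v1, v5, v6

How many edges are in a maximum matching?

3

One maximum matching: a1-v5, a2-v1, a3-v6.
The set {a1, a2, a3, a4, a5} has only 3 neighbours ({v1, v5, v6}), so by Hall's theorem at most 3 of the 5 left vertices can be matched.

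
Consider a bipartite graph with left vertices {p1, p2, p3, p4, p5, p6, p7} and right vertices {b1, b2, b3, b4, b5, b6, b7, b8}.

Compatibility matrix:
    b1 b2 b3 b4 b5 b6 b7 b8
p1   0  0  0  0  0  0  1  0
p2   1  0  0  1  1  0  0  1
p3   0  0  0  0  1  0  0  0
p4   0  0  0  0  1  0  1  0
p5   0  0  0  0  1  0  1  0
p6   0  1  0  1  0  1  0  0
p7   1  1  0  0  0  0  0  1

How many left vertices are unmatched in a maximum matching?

2

For example, pair p1→b7, p2→b4, p3→b5, p6→b6, p7→b8.
The set {p1, p3, p4, p5} has only 2 neighbours ({b5, b7}), so by Hall's theorem at most 5 of the 7 left vertices can be matched.
That matches 5 of the 7, leaving 2 unmatched; no matching can do better.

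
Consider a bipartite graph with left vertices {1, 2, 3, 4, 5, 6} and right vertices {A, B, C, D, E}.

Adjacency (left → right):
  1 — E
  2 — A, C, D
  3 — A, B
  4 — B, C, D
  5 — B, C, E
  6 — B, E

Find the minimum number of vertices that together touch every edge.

{A, B, C, D, E} is a vertex cover of size 5: every edge has an endpoint in this set.
No smaller cover exists because 1–E, 2–D, 3–A, 4–C, 5–B is a matching of size 5, and a cover must include an endpoint of each of these disjoint edges (König's theorem).

5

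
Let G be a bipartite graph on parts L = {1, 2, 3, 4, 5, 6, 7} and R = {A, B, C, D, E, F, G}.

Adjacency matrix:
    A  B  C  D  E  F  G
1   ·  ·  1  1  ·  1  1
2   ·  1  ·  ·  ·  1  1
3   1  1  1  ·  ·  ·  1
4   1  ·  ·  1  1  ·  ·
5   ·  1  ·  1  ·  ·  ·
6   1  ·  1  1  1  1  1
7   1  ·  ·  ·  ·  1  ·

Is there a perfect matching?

A valid assignment of size 7: 1-C, 2-G, 3-B, 4-E, 5-D, 6-A, 7-F.
Every left vertex is matched, so this is a perfect matching.

Yes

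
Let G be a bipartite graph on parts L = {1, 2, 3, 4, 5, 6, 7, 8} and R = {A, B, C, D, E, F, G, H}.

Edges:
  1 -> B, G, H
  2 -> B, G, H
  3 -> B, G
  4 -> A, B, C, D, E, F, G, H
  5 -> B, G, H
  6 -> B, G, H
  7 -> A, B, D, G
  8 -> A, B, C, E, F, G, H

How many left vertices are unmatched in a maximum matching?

One maximum matching: 1-H, 2-G, 3-B, 4-E, 7-D, 8-A.
The set {1, 2, 3, 5, 6} has only 3 neighbours ({B, G, H}), so by Hall's theorem at most 6 of the 8 left vertices can be matched.
That matches 6 of the 8, leaving 2 unmatched; no matching can do better.

2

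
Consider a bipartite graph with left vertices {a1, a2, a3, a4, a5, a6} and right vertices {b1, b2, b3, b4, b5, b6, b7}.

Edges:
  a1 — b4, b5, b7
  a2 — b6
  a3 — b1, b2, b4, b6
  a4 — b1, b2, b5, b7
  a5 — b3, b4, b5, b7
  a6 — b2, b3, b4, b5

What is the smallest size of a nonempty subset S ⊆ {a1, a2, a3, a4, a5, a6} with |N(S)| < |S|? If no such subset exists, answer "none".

none

A matching saturating every left vertex exists, for instance a1→b5, a2→b6, a3→b4, a4→b2, a5→b7, a6→b3.
By Hall's marriage theorem, this means |N(S)| ≥ |S| for every subset S, so no violating subset exists.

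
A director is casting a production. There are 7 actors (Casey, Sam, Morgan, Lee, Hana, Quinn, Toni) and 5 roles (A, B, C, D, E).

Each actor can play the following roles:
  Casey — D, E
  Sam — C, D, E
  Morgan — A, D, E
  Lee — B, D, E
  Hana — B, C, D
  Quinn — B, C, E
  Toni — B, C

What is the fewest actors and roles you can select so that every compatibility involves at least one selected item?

{Morgan, B, C, D, E} is a vertex cover of size 5: every edge has an endpoint in this set.
No smaller cover exists because Casey–D, Sam–C, Morgan–A, Lee–E, Hana–B is a matching of size 5, and a cover must include an endpoint of each of these disjoint edges (König's theorem).

5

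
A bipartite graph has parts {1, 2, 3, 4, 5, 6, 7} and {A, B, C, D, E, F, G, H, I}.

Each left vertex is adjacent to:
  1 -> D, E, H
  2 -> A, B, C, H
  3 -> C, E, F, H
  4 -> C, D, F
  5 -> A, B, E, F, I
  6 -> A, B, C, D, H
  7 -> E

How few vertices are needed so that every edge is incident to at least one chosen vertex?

The 7 edges 1–D, 2–B, 3–C, 4–F, 5–A, 6–H, 7–E form a matching, so any vertex cover needs at least 7 vertices (one per matched edge).
Conversely {1, 2, 3, 4, 5, 6, 7} meets every edge and has exactly 7 vertices, so 7 is optimal.

7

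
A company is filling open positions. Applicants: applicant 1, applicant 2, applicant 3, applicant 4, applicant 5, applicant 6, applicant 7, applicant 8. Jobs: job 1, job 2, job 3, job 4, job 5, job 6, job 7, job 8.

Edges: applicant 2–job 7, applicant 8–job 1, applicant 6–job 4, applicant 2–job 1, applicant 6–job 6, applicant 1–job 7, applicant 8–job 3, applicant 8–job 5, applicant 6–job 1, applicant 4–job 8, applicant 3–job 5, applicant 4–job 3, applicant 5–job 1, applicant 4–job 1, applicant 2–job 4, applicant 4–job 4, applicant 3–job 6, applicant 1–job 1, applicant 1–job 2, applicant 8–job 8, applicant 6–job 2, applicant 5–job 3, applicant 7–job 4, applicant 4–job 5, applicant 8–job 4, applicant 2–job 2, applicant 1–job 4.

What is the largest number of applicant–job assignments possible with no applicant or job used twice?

8

For example, pair applicant 1–job 2, applicant 2–job 7, applicant 3–job 6, applicant 4–job 8, applicant 5–job 3, applicant 6–job 1, applicant 7–job 4, applicant 8–job 5.
This saturates every applicant, so 8 is the maximum.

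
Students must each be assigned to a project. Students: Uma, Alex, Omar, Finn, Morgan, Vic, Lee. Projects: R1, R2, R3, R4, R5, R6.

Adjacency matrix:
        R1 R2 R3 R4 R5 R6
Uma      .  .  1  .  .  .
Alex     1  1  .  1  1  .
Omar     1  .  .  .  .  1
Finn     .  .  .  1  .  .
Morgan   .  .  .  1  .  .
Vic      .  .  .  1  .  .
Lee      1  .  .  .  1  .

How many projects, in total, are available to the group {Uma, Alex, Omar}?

6

The union of neighbours of {Uma, Alex, Omar} is {R1, R2, R3, R4, R5, R6}, which has 6 elements.
Since |N(S)| = 6 ≥ |S| = 3, Hall's condition holds for this subset.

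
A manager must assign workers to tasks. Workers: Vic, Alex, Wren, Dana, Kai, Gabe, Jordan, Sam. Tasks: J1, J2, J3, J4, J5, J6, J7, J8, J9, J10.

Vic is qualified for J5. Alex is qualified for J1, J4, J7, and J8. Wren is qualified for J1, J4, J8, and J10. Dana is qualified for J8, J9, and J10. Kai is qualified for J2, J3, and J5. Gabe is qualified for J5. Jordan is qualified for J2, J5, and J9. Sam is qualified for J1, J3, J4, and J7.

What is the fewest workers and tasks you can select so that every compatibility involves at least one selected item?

7

A maximum matching has 7 edges (e.g. Vic–J5, Alex–J7, Wren–J8, Dana–J10, Kai–J2, Jordan–J9, Sam–J3).
By König's theorem the minimum vertex cover has the same size. One such cover is {Alex, Wren, Dana, Kai, Jordan, Sam, J5}.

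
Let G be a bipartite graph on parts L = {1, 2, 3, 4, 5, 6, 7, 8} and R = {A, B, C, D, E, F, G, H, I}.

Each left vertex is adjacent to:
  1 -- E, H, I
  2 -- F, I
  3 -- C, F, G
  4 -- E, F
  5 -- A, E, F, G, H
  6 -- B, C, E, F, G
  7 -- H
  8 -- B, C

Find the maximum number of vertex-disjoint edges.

For example, pair 1–E, 2–I, 3–C, 4–F, 5–A, 6–G, 7–H, 8–B.
This saturates every left vertex, so 8 is the maximum.

8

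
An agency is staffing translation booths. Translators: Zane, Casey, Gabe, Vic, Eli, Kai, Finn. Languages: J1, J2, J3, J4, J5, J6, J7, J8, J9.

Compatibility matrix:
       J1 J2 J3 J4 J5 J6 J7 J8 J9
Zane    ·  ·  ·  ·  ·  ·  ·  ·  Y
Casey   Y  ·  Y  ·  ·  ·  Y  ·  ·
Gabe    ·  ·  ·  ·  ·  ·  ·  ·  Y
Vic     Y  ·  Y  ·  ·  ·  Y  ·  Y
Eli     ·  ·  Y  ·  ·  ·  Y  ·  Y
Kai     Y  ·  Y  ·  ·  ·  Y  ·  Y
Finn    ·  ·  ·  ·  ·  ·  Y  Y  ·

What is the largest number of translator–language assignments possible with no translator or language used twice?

5

One maximum matching: Zane-J9, Casey-J3, Vic-J1, Eli-J7, Finn-J8.
The set {Zane, Casey, Gabe, Vic, Eli, Kai} has only 4 neighbours ({J1, J3, J7, J9}), so by Hall's theorem at most 5 of the 7 translators can be matched.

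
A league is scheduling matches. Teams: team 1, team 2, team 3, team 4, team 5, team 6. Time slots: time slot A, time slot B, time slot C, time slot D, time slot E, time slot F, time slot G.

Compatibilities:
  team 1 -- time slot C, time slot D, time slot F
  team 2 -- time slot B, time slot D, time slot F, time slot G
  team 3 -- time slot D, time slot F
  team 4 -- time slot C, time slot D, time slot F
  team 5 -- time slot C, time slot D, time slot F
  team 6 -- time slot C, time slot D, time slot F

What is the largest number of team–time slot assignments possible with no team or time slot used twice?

For example, pair team 1-time slot C, team 2-time slot B, team 3-time slot D, team 4-time slot F.
The set {team 1, team 3, team 4, team 5, team 6} has only 3 neighbours ({time slot C, time slot D, time slot F}), so by Hall's theorem at most 4 of the 6 teams can be matched.

4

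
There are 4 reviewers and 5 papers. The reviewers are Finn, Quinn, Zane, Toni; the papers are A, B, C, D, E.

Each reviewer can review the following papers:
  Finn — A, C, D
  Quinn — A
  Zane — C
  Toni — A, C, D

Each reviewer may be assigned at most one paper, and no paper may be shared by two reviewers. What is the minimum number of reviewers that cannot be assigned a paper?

1

One maximum matching: Finn→D, Quinn→A, Zane→C.
The set {Finn, Quinn, Zane, Toni} has only 3 neighbours ({A, C, D}), so by Hall's theorem at most 3 of the 4 reviewers can be matched.
That matches 3 of the 4, leaving 1 unmatched; no matching can do better.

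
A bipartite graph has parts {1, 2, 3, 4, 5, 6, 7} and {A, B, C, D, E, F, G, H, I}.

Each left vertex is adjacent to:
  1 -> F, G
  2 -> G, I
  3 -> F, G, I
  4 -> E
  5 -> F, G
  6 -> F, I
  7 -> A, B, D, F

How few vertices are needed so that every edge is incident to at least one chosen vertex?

5

A maximum matching has 5 edges (e.g. 1–G, 2–I, 3–F, 4–E, 7–B).
By König's theorem the minimum vertex cover has the same size. One such cover is {4, 7, F, G, I}.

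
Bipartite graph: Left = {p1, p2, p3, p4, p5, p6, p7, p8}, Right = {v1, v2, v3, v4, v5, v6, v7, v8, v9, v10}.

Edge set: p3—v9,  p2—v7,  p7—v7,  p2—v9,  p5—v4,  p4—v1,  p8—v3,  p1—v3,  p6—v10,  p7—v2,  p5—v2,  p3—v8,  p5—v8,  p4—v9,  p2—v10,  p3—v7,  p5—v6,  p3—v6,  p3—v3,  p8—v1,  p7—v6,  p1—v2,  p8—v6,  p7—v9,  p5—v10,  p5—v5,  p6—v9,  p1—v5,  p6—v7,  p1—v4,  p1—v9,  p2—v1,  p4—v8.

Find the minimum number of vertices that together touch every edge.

8

{p1, p2, p3, p4, p5, p6, p7, p8} is a vertex cover of size 8: every edge has an endpoint in this set.
No smaller cover exists because p1–v2, p2–v1, p3–v3, p4–v9, p5–v5, p6–v10, p7–v7, p8–v6 is a matching of size 8, and a cover must include an endpoint of each of these disjoint edges (König's theorem).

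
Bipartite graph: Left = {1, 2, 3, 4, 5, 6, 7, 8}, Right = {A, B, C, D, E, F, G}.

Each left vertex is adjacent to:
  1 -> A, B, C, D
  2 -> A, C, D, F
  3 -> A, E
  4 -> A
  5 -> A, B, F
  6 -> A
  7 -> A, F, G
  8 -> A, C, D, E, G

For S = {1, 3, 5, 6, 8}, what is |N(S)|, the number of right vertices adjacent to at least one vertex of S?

The union of neighbours of {1, 3, 5, 6, 8} is {A, B, C, D, E, F, G}, which has 7 elements.
Since |N(S)| = 7 ≥ |S| = 5, Hall's condition holds for this subset.

7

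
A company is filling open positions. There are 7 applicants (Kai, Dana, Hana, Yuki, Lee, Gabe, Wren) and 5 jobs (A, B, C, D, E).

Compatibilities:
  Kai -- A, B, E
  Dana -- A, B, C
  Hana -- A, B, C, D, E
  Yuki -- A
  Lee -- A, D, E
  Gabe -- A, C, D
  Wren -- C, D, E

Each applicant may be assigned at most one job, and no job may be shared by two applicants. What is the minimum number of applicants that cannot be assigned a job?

2

One maximum matching: Kai–B, Dana–C, Hana–D, Yuki–A, Lee–E.
The set {Kai, Dana, Hana, Yuki, Lee, Gabe, Wren} has only 5 neighbours ({A, B, C, D, E}), so by Hall's theorem at most 5 of the 7 applicants can be matched.
That matches 5 of the 7, leaving 2 unmatched; no matching can do better.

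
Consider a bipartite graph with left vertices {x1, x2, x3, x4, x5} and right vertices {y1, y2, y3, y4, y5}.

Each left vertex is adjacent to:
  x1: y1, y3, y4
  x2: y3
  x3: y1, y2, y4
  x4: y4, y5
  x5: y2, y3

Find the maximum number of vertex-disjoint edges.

5

A valid assignment of size 5: x1→y4, x2→y3, x3→y1, x4→y5, x5→y2.
This saturates every left vertex, so 5 is the maximum.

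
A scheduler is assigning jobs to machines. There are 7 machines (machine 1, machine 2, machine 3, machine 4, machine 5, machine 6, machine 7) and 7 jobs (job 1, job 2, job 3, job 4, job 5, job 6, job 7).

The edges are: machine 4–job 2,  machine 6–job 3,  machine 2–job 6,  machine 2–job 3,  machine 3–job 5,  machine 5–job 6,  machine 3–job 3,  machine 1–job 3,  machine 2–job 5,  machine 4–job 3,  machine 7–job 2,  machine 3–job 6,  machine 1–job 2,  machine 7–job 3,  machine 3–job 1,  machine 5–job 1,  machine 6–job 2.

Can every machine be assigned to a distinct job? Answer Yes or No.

No

The set {machine 1, machine 4, machine 6, machine 7} has only 2 neighbours ({job 2, job 3}), so by Hall's theorem at most 5 of the 7 machines can be matched.
Hence no matching covers every machine.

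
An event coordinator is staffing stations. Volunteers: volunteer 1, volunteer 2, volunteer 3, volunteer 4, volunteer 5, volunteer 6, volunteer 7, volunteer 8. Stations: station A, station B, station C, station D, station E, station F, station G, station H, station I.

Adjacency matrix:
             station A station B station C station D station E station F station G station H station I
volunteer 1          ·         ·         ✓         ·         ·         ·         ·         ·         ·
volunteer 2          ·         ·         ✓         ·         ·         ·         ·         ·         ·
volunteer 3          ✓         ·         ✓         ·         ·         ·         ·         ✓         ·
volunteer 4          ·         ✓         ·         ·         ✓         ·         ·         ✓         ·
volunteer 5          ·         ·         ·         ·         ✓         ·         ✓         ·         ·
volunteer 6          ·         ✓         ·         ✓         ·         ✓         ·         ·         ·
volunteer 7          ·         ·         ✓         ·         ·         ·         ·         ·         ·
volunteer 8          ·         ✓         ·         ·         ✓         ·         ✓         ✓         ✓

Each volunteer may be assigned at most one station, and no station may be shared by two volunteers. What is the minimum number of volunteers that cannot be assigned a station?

2

For example, pair volunteer 1-station C, volunteer 3-station A, volunteer 4-station H, volunteer 5-station G, volunteer 6-station B, volunteer 8-station I.
The set {volunteer 1, volunteer 2, volunteer 7} has only 1 neighbour ({station C}), so by Hall's theorem at most 6 of the 8 volunteers can be matched.
That matches 6 of the 8, leaving 2 unmatched; no matching can do better.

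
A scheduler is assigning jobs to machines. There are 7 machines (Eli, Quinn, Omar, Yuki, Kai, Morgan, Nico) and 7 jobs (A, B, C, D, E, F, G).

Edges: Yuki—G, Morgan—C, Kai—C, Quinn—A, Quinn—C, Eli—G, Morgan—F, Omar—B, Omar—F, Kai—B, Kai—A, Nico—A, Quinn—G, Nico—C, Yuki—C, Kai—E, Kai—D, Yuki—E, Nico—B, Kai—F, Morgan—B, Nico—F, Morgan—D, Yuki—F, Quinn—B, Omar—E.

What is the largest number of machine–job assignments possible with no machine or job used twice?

7

A valid assignment of size 7: Eli–G, Quinn–A, Omar–E, Yuki–C, Kai–D, Morgan–F, Nico–B.
All 7 machines are matched, so no larger matching exists.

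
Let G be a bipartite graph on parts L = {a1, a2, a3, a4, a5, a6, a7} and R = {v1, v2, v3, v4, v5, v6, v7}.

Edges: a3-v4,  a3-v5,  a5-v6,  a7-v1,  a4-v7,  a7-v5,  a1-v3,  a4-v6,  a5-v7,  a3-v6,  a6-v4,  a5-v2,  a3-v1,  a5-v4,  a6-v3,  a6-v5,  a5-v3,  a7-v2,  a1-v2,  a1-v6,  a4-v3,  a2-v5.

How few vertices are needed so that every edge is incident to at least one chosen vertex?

{a1, a2, a3, a4, a5, a6, a7} is a vertex cover of size 7: every edge has an endpoint in this set.
No smaller cover exists because a1–v6, a2–v5, a3–v1, a4–v7, a5–v3, a6–v4, a7–v2 is a matching of size 7, and a cover must include an endpoint of each of these disjoint edges (König's theorem).

7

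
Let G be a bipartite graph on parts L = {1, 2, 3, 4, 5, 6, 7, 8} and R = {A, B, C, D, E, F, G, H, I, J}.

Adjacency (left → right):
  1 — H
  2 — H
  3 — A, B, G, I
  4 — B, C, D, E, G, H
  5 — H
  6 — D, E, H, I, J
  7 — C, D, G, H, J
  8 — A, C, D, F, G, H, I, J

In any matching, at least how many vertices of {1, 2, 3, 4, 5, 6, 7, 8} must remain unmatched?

For example, pair 1-H, 3-I, 4-E, 6-D, 7-G, 8-J.
The set {1, 2, 5} has only 1 neighbour ({H}), so by Hall's theorem at most 6 of the 8 left vertices can be matched.
That matches 6 of the 8, leaving 2 unmatched; no matching can do better.

2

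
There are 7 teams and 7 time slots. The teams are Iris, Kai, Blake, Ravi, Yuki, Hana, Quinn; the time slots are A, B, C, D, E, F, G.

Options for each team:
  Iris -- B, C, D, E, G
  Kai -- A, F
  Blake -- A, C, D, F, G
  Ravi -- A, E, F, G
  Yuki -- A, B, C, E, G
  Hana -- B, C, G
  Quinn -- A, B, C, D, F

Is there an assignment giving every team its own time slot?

Yes

For example, pair Iris–G, Kai–F, Blake–D, Ravi–E, Yuki–B, Hana–C, Quinn–A.
Every team is matched, so this is a perfect matching.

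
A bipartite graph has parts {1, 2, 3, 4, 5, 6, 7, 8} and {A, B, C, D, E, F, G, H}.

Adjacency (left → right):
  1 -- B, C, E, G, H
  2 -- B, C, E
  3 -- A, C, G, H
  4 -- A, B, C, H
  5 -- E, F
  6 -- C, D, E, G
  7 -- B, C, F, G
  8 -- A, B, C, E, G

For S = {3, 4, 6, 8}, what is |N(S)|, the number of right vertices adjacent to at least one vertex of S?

The union of neighbours of {3, 4, 6, 8} is {A, B, C, D, E, G, H}, which has 7 elements.
Since |N(S)| = 7 ≥ |S| = 4, Hall's condition holds for this subset.

7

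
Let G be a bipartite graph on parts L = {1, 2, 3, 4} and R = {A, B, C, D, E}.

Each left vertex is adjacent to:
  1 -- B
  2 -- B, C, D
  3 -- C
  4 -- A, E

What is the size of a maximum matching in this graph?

4

For example, pair 1-B, 2-D, 3-C, 4-E.
All 4 left vertices are matched, so no larger matching exists.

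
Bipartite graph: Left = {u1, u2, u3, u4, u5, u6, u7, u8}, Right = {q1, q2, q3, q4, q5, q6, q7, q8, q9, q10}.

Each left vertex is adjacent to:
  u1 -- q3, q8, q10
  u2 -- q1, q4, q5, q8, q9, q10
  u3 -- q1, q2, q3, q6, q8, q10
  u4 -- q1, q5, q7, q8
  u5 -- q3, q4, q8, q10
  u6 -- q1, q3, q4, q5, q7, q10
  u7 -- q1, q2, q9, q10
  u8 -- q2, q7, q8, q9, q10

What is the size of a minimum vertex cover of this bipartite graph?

The 8 edges u1–q3, u2–q4, u3–q6, u4–q8, u5–q10, u6–q7, u7–q2, u8–q9 form a matching, so any vertex cover needs at least 8 vertices (one per matched edge).
Conversely {u1, u2, u3, u4, u5, u6, u7, u8} meets every edge and has exactly 8 vertices, so 8 is optimal.

8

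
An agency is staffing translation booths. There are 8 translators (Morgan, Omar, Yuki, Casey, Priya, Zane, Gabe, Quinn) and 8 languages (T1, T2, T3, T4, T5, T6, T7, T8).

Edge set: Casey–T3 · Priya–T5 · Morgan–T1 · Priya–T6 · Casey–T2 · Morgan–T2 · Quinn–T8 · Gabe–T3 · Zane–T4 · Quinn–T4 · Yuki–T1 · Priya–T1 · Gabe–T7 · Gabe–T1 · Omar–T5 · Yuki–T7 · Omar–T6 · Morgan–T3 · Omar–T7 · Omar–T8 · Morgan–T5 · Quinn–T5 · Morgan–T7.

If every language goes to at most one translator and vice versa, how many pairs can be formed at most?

8

A valid assignment of size 8: Morgan–T5, Omar–T7, Yuki–T1, Casey–T2, Priya–T6, Zane–T4, Gabe–T3, Quinn–T8.
All 8 translators are matched, so no larger matching exists.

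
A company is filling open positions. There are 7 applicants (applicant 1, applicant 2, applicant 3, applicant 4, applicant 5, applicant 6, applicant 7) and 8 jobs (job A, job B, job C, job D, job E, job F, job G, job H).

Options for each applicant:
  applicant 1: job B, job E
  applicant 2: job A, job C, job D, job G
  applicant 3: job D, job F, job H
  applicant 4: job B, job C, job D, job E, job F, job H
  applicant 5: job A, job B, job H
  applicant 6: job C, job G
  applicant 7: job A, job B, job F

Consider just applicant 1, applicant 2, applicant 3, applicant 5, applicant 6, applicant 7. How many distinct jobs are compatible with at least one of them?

The union of neighbours of {applicant 1, applicant 2, applicant 3, applicant 5, applicant 6, applicant 7} is {job A, job B, job C, job D, job E, job F, job G, job H}, which has 8 elements.
Since |N(S)| = 8 ≥ |S| = 6, Hall's condition holds for this subset.

8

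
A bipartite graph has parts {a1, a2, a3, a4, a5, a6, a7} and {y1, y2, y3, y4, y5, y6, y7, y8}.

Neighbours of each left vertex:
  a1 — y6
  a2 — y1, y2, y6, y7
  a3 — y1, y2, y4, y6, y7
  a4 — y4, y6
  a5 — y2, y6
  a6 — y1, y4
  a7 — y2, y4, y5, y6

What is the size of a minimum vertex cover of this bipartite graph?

6

The 6 edges a1–y6, a2–y1, a3–y7, a4–y4, a5–y2, a7–y5 form a matching, so any vertex cover needs at least 6 vertices (one per matched edge).
Conversely {a7, y1, y2, y4, y6, y7} meets every edge and has exactly 6 vertices, so 6 is optimal.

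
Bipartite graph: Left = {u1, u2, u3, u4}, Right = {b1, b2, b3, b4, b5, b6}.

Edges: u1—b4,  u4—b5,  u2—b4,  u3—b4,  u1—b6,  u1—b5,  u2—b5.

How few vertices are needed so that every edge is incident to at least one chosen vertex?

3

A maximum matching has 3 edges (e.g. u1–b6, u2–b5, u3–b4).
By König's theorem the minimum vertex cover has the same size. One such cover is {u1, b4, b5}.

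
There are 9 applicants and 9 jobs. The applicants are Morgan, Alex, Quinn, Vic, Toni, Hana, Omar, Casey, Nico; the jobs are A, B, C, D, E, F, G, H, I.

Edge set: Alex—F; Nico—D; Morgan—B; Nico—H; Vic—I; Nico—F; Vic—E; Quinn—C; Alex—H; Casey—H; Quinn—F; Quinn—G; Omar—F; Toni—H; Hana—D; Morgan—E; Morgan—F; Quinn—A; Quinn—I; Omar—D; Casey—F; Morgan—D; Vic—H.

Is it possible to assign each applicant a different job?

No

The set {Alex, Toni, Hana, Omar, Casey, Nico} has only 3 neighbours ({D, F, H}), so by Hall's theorem at most 6 of the 9 applicants can be matched.
Hence no matching covers every applicant.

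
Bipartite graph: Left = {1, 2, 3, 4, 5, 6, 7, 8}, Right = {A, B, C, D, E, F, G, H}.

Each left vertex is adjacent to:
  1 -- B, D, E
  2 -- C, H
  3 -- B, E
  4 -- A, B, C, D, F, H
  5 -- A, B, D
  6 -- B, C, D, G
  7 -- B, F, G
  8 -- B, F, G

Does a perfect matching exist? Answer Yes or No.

A valid assignment of size 8: 1-D, 2-C, 3-E, 4-H, 5-A, 6-G, 7-F, 8-B.
All 8 left vertices are covered.

Yes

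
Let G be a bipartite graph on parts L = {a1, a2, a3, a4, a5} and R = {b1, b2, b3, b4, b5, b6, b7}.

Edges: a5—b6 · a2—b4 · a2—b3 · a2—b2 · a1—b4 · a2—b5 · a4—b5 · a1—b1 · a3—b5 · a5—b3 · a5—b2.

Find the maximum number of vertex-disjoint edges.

4

A valid assignment of size 4: a1→b1, a2→b4, a3→b5, a5→b3.
The set {a3, a4} has only 1 neighbour ({b5}), so by Hall's theorem at most 4 of the 5 left vertices can be matched.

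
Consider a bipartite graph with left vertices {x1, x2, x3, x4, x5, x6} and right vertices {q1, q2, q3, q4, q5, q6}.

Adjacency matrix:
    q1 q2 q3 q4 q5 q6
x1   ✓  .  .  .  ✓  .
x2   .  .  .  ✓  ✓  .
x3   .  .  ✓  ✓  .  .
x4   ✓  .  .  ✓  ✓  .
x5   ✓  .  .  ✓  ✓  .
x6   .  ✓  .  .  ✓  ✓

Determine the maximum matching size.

5

For example, pair x1→q1, x2→q5, x3→q3, x4→q4, x6→q2.
The set {x1, x2, x4, x5} has only 3 neighbours ({q1, q4, q5}), so by Hall's theorem at most 5 of the 6 left vertices can be matched.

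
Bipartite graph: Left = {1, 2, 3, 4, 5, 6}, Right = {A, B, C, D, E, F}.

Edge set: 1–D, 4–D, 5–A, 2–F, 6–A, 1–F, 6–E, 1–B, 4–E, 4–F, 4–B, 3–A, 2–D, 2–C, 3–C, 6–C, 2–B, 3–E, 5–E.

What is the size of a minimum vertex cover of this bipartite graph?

{1, 2, 3, 4, 5, 6} is a vertex cover of size 6: every edge has an endpoint in this set.
No smaller cover exists because 1–D, 2–F, 3–C, 4–B, 5–A, 6–E is a matching of size 6, and a cover must include an endpoint of each of these disjoint edges (König's theorem).

6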